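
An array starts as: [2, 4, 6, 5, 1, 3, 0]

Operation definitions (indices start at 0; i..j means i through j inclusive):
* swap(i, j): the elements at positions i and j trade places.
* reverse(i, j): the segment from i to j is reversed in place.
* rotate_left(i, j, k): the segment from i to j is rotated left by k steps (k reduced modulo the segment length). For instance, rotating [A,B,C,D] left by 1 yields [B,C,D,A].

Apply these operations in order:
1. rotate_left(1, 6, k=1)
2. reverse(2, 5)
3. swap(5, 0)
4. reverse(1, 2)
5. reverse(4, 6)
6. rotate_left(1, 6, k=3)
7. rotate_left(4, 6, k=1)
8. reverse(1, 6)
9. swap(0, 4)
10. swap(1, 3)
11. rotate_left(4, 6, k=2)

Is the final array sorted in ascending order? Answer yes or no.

Answer: no

Derivation:
After 1 (rotate_left(1, 6, k=1)): [2, 6, 5, 1, 3, 0, 4]
After 2 (reverse(2, 5)): [2, 6, 0, 3, 1, 5, 4]
After 3 (swap(5, 0)): [5, 6, 0, 3, 1, 2, 4]
After 4 (reverse(1, 2)): [5, 0, 6, 3, 1, 2, 4]
After 5 (reverse(4, 6)): [5, 0, 6, 3, 4, 2, 1]
After 6 (rotate_left(1, 6, k=3)): [5, 4, 2, 1, 0, 6, 3]
After 7 (rotate_left(4, 6, k=1)): [5, 4, 2, 1, 6, 3, 0]
After 8 (reverse(1, 6)): [5, 0, 3, 6, 1, 2, 4]
After 9 (swap(0, 4)): [1, 0, 3, 6, 5, 2, 4]
After 10 (swap(1, 3)): [1, 6, 3, 0, 5, 2, 4]
After 11 (rotate_left(4, 6, k=2)): [1, 6, 3, 0, 4, 5, 2]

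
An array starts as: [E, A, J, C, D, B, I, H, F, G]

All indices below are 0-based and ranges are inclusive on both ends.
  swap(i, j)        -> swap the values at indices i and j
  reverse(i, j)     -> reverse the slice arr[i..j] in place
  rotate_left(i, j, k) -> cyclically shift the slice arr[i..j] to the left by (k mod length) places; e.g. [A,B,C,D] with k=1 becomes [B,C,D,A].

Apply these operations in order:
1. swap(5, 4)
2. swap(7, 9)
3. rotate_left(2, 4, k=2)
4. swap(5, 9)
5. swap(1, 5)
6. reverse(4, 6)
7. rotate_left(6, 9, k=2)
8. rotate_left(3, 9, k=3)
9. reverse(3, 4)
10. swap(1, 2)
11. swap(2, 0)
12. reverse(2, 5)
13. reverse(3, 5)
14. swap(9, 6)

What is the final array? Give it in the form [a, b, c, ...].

Answer: [H, B, C, E, D, F, A, J, I, G]

Derivation:
After 1 (swap(5, 4)): [E, A, J, C, B, D, I, H, F, G]
After 2 (swap(7, 9)): [E, A, J, C, B, D, I, G, F, H]
After 3 (rotate_left(2, 4, k=2)): [E, A, B, J, C, D, I, G, F, H]
After 4 (swap(5, 9)): [E, A, B, J, C, H, I, G, F, D]
After 5 (swap(1, 5)): [E, H, B, J, C, A, I, G, F, D]
After 6 (reverse(4, 6)): [E, H, B, J, I, A, C, G, F, D]
After 7 (rotate_left(6, 9, k=2)): [E, H, B, J, I, A, F, D, C, G]
After 8 (rotate_left(3, 9, k=3)): [E, H, B, F, D, C, G, J, I, A]
After 9 (reverse(3, 4)): [E, H, B, D, F, C, G, J, I, A]
After 10 (swap(1, 2)): [E, B, H, D, F, C, G, J, I, A]
After 11 (swap(2, 0)): [H, B, E, D, F, C, G, J, I, A]
After 12 (reverse(2, 5)): [H, B, C, F, D, E, G, J, I, A]
After 13 (reverse(3, 5)): [H, B, C, E, D, F, G, J, I, A]
After 14 (swap(9, 6)): [H, B, C, E, D, F, A, J, I, G]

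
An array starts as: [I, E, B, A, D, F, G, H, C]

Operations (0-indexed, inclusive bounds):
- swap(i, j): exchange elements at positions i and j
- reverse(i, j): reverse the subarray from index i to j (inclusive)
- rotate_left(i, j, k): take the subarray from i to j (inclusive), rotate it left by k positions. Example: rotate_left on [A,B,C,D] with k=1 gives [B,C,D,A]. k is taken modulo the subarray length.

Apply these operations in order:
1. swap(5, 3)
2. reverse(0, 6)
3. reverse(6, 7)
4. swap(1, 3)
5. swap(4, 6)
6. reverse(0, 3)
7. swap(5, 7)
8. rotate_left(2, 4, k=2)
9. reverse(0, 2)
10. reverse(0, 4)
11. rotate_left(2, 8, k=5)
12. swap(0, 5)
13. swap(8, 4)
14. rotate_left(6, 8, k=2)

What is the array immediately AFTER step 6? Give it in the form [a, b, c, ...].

Answer: [A, D, F, G, H, E, B, I, C]

Derivation:
After 1 (swap(5, 3)): [I, E, B, F, D, A, G, H, C]
After 2 (reverse(0, 6)): [G, A, D, F, B, E, I, H, C]
After 3 (reverse(6, 7)): [G, A, D, F, B, E, H, I, C]
After 4 (swap(1, 3)): [G, F, D, A, B, E, H, I, C]
After 5 (swap(4, 6)): [G, F, D, A, H, E, B, I, C]
After 6 (reverse(0, 3)): [A, D, F, G, H, E, B, I, C]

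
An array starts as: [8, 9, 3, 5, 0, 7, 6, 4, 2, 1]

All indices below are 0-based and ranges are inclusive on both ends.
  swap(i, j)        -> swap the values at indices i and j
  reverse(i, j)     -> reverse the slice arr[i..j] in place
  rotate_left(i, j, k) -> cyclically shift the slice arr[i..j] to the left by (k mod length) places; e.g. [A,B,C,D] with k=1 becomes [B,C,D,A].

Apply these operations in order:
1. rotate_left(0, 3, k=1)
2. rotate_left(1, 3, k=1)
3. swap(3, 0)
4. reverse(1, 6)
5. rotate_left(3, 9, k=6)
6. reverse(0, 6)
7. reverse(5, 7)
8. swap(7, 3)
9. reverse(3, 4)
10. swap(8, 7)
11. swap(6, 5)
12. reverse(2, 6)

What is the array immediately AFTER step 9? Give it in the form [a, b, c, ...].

Answer: [8, 9, 0, 7, 6, 5, 3, 1, 4, 2]

Derivation:
After 1 (rotate_left(0, 3, k=1)): [9, 3, 5, 8, 0, 7, 6, 4, 2, 1]
After 2 (rotate_left(1, 3, k=1)): [9, 5, 8, 3, 0, 7, 6, 4, 2, 1]
After 3 (swap(3, 0)): [3, 5, 8, 9, 0, 7, 6, 4, 2, 1]
After 4 (reverse(1, 6)): [3, 6, 7, 0, 9, 8, 5, 4, 2, 1]
After 5 (rotate_left(3, 9, k=6)): [3, 6, 7, 1, 0, 9, 8, 5, 4, 2]
After 6 (reverse(0, 6)): [8, 9, 0, 1, 7, 6, 3, 5, 4, 2]
After 7 (reverse(5, 7)): [8, 9, 0, 1, 7, 5, 3, 6, 4, 2]
After 8 (swap(7, 3)): [8, 9, 0, 6, 7, 5, 3, 1, 4, 2]
After 9 (reverse(3, 4)): [8, 9, 0, 7, 6, 5, 3, 1, 4, 2]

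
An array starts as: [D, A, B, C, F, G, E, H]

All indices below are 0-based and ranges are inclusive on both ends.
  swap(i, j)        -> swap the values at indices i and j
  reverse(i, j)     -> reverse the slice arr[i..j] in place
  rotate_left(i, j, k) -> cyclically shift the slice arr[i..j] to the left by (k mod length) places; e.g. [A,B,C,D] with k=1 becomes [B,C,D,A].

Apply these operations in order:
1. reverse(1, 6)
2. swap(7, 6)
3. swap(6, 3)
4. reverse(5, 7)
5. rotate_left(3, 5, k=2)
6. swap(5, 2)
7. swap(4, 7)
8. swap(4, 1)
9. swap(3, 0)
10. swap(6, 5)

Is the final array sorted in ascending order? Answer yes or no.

Answer: yes

Derivation:
After 1 (reverse(1, 6)): [D, E, G, F, C, B, A, H]
After 2 (swap(7, 6)): [D, E, G, F, C, B, H, A]
After 3 (swap(6, 3)): [D, E, G, H, C, B, F, A]
After 4 (reverse(5, 7)): [D, E, G, H, C, A, F, B]
After 5 (rotate_left(3, 5, k=2)): [D, E, G, A, H, C, F, B]
After 6 (swap(5, 2)): [D, E, C, A, H, G, F, B]
After 7 (swap(4, 7)): [D, E, C, A, B, G, F, H]
After 8 (swap(4, 1)): [D, B, C, A, E, G, F, H]
After 9 (swap(3, 0)): [A, B, C, D, E, G, F, H]
After 10 (swap(6, 5)): [A, B, C, D, E, F, G, H]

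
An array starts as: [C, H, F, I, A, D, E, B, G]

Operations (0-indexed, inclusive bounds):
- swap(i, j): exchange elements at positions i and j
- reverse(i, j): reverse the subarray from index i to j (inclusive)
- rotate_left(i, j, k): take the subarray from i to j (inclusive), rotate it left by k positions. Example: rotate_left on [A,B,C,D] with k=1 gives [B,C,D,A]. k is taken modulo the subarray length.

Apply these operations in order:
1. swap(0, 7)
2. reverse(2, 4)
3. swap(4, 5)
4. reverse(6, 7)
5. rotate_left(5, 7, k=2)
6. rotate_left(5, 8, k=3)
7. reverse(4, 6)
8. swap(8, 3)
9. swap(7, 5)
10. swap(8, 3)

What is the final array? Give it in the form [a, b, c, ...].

After 1 (swap(0, 7)): [B, H, F, I, A, D, E, C, G]
After 2 (reverse(2, 4)): [B, H, A, I, F, D, E, C, G]
After 3 (swap(4, 5)): [B, H, A, I, D, F, E, C, G]
After 4 (reverse(6, 7)): [B, H, A, I, D, F, C, E, G]
After 5 (rotate_left(5, 7, k=2)): [B, H, A, I, D, E, F, C, G]
After 6 (rotate_left(5, 8, k=3)): [B, H, A, I, D, G, E, F, C]
After 7 (reverse(4, 6)): [B, H, A, I, E, G, D, F, C]
After 8 (swap(8, 3)): [B, H, A, C, E, G, D, F, I]
After 9 (swap(7, 5)): [B, H, A, C, E, F, D, G, I]
After 10 (swap(8, 3)): [B, H, A, I, E, F, D, G, C]

Answer: [B, H, A, I, E, F, D, G, C]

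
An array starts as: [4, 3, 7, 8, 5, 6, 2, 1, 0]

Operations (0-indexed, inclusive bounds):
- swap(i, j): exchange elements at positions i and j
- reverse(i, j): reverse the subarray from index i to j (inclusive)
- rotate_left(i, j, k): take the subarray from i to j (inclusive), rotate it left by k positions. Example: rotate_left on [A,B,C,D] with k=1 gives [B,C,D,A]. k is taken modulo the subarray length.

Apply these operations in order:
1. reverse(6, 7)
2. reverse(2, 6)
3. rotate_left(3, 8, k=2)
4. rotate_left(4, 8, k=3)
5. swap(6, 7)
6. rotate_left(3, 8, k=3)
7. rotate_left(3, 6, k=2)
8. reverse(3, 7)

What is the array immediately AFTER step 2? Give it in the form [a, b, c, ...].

Answer: [4, 3, 1, 6, 5, 8, 7, 2, 0]

Derivation:
After 1 (reverse(6, 7)): [4, 3, 7, 8, 5, 6, 1, 2, 0]
After 2 (reverse(2, 6)): [4, 3, 1, 6, 5, 8, 7, 2, 0]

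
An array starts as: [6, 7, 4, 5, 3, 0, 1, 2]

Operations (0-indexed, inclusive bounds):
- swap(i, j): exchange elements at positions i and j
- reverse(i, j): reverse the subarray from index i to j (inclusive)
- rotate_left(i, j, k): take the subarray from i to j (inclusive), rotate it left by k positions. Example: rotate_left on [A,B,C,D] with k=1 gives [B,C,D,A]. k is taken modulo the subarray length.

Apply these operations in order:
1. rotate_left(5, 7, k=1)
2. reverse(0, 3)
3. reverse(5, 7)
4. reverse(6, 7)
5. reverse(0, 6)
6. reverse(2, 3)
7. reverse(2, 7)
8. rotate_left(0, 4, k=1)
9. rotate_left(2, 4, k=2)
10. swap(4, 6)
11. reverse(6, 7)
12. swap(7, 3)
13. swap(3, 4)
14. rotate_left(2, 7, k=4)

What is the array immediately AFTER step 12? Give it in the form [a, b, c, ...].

After 1 (rotate_left(5, 7, k=1)): [6, 7, 4, 5, 3, 1, 2, 0]
After 2 (reverse(0, 3)): [5, 4, 7, 6, 3, 1, 2, 0]
After 3 (reverse(5, 7)): [5, 4, 7, 6, 3, 0, 2, 1]
After 4 (reverse(6, 7)): [5, 4, 7, 6, 3, 0, 1, 2]
After 5 (reverse(0, 6)): [1, 0, 3, 6, 7, 4, 5, 2]
After 6 (reverse(2, 3)): [1, 0, 6, 3, 7, 4, 5, 2]
After 7 (reverse(2, 7)): [1, 0, 2, 5, 4, 7, 3, 6]
After 8 (rotate_left(0, 4, k=1)): [0, 2, 5, 4, 1, 7, 3, 6]
After 9 (rotate_left(2, 4, k=2)): [0, 2, 1, 5, 4, 7, 3, 6]
After 10 (swap(4, 6)): [0, 2, 1, 5, 3, 7, 4, 6]
After 11 (reverse(6, 7)): [0, 2, 1, 5, 3, 7, 6, 4]
After 12 (swap(7, 3)): [0, 2, 1, 4, 3, 7, 6, 5]

Answer: [0, 2, 1, 4, 3, 7, 6, 5]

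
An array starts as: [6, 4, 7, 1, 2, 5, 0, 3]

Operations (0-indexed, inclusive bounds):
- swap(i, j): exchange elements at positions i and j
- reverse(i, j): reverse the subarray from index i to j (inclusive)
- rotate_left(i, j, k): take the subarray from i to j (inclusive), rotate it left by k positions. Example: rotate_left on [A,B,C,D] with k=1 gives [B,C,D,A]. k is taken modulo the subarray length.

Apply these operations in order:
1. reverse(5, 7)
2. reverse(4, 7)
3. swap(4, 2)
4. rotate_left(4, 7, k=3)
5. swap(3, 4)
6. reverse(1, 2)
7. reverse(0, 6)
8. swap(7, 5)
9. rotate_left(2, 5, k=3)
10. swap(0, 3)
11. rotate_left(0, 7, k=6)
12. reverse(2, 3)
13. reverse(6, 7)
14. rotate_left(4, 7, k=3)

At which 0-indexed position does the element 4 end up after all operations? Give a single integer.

Answer: 7

Derivation:
After 1 (reverse(5, 7)): [6, 4, 7, 1, 2, 3, 0, 5]
After 2 (reverse(4, 7)): [6, 4, 7, 1, 5, 0, 3, 2]
After 3 (swap(4, 2)): [6, 4, 5, 1, 7, 0, 3, 2]
After 4 (rotate_left(4, 7, k=3)): [6, 4, 5, 1, 2, 7, 0, 3]
After 5 (swap(3, 4)): [6, 4, 5, 2, 1, 7, 0, 3]
After 6 (reverse(1, 2)): [6, 5, 4, 2, 1, 7, 0, 3]
After 7 (reverse(0, 6)): [0, 7, 1, 2, 4, 5, 6, 3]
After 8 (swap(7, 5)): [0, 7, 1, 2, 4, 3, 6, 5]
After 9 (rotate_left(2, 5, k=3)): [0, 7, 3, 1, 2, 4, 6, 5]
After 10 (swap(0, 3)): [1, 7, 3, 0, 2, 4, 6, 5]
After 11 (rotate_left(0, 7, k=6)): [6, 5, 1, 7, 3, 0, 2, 4]
After 12 (reverse(2, 3)): [6, 5, 7, 1, 3, 0, 2, 4]
After 13 (reverse(6, 7)): [6, 5, 7, 1, 3, 0, 4, 2]
After 14 (rotate_left(4, 7, k=3)): [6, 5, 7, 1, 2, 3, 0, 4]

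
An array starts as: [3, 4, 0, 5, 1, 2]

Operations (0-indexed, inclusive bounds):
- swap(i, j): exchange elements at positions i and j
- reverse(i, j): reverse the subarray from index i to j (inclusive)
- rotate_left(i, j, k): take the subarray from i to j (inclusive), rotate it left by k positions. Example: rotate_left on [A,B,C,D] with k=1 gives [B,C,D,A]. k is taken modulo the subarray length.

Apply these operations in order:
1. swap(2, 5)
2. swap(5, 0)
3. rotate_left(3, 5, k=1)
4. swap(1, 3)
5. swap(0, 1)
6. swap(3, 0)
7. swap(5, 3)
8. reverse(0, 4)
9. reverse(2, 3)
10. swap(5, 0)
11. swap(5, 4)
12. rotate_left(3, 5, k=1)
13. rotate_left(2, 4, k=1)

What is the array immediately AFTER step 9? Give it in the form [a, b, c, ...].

Answer: [3, 5, 0, 2, 4, 1]

Derivation:
After 1 (swap(2, 5)): [3, 4, 2, 5, 1, 0]
After 2 (swap(5, 0)): [0, 4, 2, 5, 1, 3]
After 3 (rotate_left(3, 5, k=1)): [0, 4, 2, 1, 3, 5]
After 4 (swap(1, 3)): [0, 1, 2, 4, 3, 5]
After 5 (swap(0, 1)): [1, 0, 2, 4, 3, 5]
After 6 (swap(3, 0)): [4, 0, 2, 1, 3, 5]
After 7 (swap(5, 3)): [4, 0, 2, 5, 3, 1]
After 8 (reverse(0, 4)): [3, 5, 2, 0, 4, 1]
After 9 (reverse(2, 3)): [3, 5, 0, 2, 4, 1]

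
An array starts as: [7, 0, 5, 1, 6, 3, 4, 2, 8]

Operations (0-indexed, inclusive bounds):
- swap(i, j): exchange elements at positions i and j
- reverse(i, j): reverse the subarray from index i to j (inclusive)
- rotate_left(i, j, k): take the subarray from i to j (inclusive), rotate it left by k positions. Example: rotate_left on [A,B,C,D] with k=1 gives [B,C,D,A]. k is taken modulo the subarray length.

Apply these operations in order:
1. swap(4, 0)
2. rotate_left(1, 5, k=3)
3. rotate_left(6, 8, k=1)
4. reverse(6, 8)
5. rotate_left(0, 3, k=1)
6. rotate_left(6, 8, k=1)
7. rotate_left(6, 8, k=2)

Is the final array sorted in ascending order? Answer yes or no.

After 1 (swap(4, 0)): [6, 0, 5, 1, 7, 3, 4, 2, 8]
After 2 (rotate_left(1, 5, k=3)): [6, 7, 3, 0, 5, 1, 4, 2, 8]
After 3 (rotate_left(6, 8, k=1)): [6, 7, 3, 0, 5, 1, 2, 8, 4]
After 4 (reverse(6, 8)): [6, 7, 3, 0, 5, 1, 4, 8, 2]
After 5 (rotate_left(0, 3, k=1)): [7, 3, 0, 6, 5, 1, 4, 8, 2]
After 6 (rotate_left(6, 8, k=1)): [7, 3, 0, 6, 5, 1, 8, 2, 4]
After 7 (rotate_left(6, 8, k=2)): [7, 3, 0, 6, 5, 1, 4, 8, 2]

Answer: no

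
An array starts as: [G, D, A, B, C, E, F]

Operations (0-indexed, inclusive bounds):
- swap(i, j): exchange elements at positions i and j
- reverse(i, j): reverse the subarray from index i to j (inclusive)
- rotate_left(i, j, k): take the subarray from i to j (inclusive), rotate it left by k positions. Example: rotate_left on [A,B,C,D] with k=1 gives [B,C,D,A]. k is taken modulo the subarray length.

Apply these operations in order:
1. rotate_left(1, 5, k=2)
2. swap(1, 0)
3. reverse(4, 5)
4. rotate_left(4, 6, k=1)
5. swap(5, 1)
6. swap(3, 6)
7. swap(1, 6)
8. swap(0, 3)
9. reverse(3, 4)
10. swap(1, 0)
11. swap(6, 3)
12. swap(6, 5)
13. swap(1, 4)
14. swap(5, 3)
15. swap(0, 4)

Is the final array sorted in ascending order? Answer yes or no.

Answer: yes

Derivation:
After 1 (rotate_left(1, 5, k=2)): [G, B, C, E, D, A, F]
After 2 (swap(1, 0)): [B, G, C, E, D, A, F]
After 3 (reverse(4, 5)): [B, G, C, E, A, D, F]
After 4 (rotate_left(4, 6, k=1)): [B, G, C, E, D, F, A]
After 5 (swap(5, 1)): [B, F, C, E, D, G, A]
After 6 (swap(3, 6)): [B, F, C, A, D, G, E]
After 7 (swap(1, 6)): [B, E, C, A, D, G, F]
After 8 (swap(0, 3)): [A, E, C, B, D, G, F]
After 9 (reverse(3, 4)): [A, E, C, D, B, G, F]
After 10 (swap(1, 0)): [E, A, C, D, B, G, F]
After 11 (swap(6, 3)): [E, A, C, F, B, G, D]
After 12 (swap(6, 5)): [E, A, C, F, B, D, G]
After 13 (swap(1, 4)): [E, B, C, F, A, D, G]
After 14 (swap(5, 3)): [E, B, C, D, A, F, G]
After 15 (swap(0, 4)): [A, B, C, D, E, F, G]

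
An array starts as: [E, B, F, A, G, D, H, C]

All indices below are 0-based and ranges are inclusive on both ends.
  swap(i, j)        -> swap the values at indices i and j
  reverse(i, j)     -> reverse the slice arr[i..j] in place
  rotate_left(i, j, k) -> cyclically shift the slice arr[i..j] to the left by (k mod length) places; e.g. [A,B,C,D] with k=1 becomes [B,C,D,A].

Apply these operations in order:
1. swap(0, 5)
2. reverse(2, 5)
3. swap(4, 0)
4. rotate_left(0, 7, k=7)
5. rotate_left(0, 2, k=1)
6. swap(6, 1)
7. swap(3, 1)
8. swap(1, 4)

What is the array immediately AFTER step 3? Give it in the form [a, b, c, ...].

Answer: [A, B, E, G, D, F, H, C]

Derivation:
After 1 (swap(0, 5)): [D, B, F, A, G, E, H, C]
After 2 (reverse(2, 5)): [D, B, E, G, A, F, H, C]
After 3 (swap(4, 0)): [A, B, E, G, D, F, H, C]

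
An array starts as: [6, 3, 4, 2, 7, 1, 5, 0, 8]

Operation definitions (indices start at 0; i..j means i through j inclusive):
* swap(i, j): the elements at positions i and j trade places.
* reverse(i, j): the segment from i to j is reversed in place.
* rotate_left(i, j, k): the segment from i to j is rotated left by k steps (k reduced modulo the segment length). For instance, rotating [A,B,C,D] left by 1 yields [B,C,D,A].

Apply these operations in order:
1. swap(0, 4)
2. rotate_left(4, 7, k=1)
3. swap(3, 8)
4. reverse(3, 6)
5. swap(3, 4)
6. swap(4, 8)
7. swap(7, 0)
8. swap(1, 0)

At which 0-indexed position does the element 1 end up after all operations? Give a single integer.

After 1 (swap(0, 4)): [7, 3, 4, 2, 6, 1, 5, 0, 8]
After 2 (rotate_left(4, 7, k=1)): [7, 3, 4, 2, 1, 5, 0, 6, 8]
After 3 (swap(3, 8)): [7, 3, 4, 8, 1, 5, 0, 6, 2]
After 4 (reverse(3, 6)): [7, 3, 4, 0, 5, 1, 8, 6, 2]
After 5 (swap(3, 4)): [7, 3, 4, 5, 0, 1, 8, 6, 2]
After 6 (swap(4, 8)): [7, 3, 4, 5, 2, 1, 8, 6, 0]
After 7 (swap(7, 0)): [6, 3, 4, 5, 2, 1, 8, 7, 0]
After 8 (swap(1, 0)): [3, 6, 4, 5, 2, 1, 8, 7, 0]

Answer: 5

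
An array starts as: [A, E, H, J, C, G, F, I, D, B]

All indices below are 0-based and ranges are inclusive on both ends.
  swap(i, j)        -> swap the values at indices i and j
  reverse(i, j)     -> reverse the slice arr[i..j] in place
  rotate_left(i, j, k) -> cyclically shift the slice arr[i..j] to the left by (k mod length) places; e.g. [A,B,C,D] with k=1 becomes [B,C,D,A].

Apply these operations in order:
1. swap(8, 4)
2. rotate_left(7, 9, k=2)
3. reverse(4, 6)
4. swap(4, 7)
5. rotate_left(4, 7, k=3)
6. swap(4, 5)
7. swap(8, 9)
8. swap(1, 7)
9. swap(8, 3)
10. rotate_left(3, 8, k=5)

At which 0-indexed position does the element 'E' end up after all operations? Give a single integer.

After 1 (swap(8, 4)): [A, E, H, J, D, G, F, I, C, B]
After 2 (rotate_left(7, 9, k=2)): [A, E, H, J, D, G, F, B, I, C]
After 3 (reverse(4, 6)): [A, E, H, J, F, G, D, B, I, C]
After 4 (swap(4, 7)): [A, E, H, J, B, G, D, F, I, C]
After 5 (rotate_left(4, 7, k=3)): [A, E, H, J, F, B, G, D, I, C]
After 6 (swap(4, 5)): [A, E, H, J, B, F, G, D, I, C]
After 7 (swap(8, 9)): [A, E, H, J, B, F, G, D, C, I]
After 8 (swap(1, 7)): [A, D, H, J, B, F, G, E, C, I]
After 9 (swap(8, 3)): [A, D, H, C, B, F, G, E, J, I]
After 10 (rotate_left(3, 8, k=5)): [A, D, H, J, C, B, F, G, E, I]

Answer: 8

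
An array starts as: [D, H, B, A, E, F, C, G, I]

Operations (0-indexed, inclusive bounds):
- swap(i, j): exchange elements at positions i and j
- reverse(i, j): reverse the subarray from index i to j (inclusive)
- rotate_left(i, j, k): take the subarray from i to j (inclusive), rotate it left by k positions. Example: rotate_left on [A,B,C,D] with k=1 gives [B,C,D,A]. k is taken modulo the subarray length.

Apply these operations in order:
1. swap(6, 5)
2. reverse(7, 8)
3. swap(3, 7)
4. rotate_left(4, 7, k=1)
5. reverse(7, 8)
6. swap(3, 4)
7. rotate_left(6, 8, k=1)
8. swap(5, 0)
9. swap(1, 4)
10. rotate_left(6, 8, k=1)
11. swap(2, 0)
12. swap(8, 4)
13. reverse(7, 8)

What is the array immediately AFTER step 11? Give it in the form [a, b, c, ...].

After 1 (swap(6, 5)): [D, H, B, A, E, C, F, G, I]
After 2 (reverse(7, 8)): [D, H, B, A, E, C, F, I, G]
After 3 (swap(3, 7)): [D, H, B, I, E, C, F, A, G]
After 4 (rotate_left(4, 7, k=1)): [D, H, B, I, C, F, A, E, G]
After 5 (reverse(7, 8)): [D, H, B, I, C, F, A, G, E]
After 6 (swap(3, 4)): [D, H, B, C, I, F, A, G, E]
After 7 (rotate_left(6, 8, k=1)): [D, H, B, C, I, F, G, E, A]
After 8 (swap(5, 0)): [F, H, B, C, I, D, G, E, A]
After 9 (swap(1, 4)): [F, I, B, C, H, D, G, E, A]
After 10 (rotate_left(6, 8, k=1)): [F, I, B, C, H, D, E, A, G]
After 11 (swap(2, 0)): [B, I, F, C, H, D, E, A, G]

Answer: [B, I, F, C, H, D, E, A, G]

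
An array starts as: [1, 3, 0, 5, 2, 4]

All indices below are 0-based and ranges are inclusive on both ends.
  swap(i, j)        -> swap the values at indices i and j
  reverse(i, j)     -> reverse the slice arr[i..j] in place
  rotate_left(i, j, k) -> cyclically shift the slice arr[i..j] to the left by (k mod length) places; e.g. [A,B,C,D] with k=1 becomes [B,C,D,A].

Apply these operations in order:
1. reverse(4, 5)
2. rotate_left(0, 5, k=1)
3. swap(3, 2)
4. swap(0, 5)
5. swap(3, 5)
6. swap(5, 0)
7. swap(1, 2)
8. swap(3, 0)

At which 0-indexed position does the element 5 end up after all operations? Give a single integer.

Answer: 3

Derivation:
After 1 (reverse(4, 5)): [1, 3, 0, 5, 4, 2]
After 2 (rotate_left(0, 5, k=1)): [3, 0, 5, 4, 2, 1]
After 3 (swap(3, 2)): [3, 0, 4, 5, 2, 1]
After 4 (swap(0, 5)): [1, 0, 4, 5, 2, 3]
After 5 (swap(3, 5)): [1, 0, 4, 3, 2, 5]
After 6 (swap(5, 0)): [5, 0, 4, 3, 2, 1]
After 7 (swap(1, 2)): [5, 4, 0, 3, 2, 1]
After 8 (swap(3, 0)): [3, 4, 0, 5, 2, 1]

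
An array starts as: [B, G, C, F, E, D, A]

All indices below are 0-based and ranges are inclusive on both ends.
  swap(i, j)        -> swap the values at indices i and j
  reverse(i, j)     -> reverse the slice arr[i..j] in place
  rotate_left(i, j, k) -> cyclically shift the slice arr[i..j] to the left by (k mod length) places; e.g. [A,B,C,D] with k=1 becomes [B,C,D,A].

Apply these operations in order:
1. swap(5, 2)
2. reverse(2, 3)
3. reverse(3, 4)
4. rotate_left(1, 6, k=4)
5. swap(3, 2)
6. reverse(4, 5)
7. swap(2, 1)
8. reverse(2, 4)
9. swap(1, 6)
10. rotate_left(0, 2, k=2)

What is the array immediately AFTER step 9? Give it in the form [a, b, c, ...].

After 1 (swap(5, 2)): [B, G, D, F, E, C, A]
After 2 (reverse(2, 3)): [B, G, F, D, E, C, A]
After 3 (reverse(3, 4)): [B, G, F, E, D, C, A]
After 4 (rotate_left(1, 6, k=4)): [B, C, A, G, F, E, D]
After 5 (swap(3, 2)): [B, C, G, A, F, E, D]
After 6 (reverse(4, 5)): [B, C, G, A, E, F, D]
After 7 (swap(2, 1)): [B, G, C, A, E, F, D]
After 8 (reverse(2, 4)): [B, G, E, A, C, F, D]
After 9 (swap(1, 6)): [B, D, E, A, C, F, G]

Answer: [B, D, E, A, C, F, G]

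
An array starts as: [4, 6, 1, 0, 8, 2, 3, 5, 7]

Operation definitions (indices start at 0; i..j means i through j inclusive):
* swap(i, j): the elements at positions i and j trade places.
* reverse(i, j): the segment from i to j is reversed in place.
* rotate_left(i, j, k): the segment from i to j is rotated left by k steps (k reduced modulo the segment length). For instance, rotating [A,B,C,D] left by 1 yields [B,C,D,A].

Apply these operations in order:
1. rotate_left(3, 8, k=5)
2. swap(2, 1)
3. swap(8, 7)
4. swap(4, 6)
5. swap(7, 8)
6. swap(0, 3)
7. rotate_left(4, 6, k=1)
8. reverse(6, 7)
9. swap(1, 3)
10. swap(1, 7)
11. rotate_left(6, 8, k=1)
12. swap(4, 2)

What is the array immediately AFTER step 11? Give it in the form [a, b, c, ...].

After 1 (rotate_left(3, 8, k=5)): [4, 6, 1, 7, 0, 8, 2, 3, 5]
After 2 (swap(2, 1)): [4, 1, 6, 7, 0, 8, 2, 3, 5]
After 3 (swap(8, 7)): [4, 1, 6, 7, 0, 8, 2, 5, 3]
After 4 (swap(4, 6)): [4, 1, 6, 7, 2, 8, 0, 5, 3]
After 5 (swap(7, 8)): [4, 1, 6, 7, 2, 8, 0, 3, 5]
After 6 (swap(0, 3)): [7, 1, 6, 4, 2, 8, 0, 3, 5]
After 7 (rotate_left(4, 6, k=1)): [7, 1, 6, 4, 8, 0, 2, 3, 5]
After 8 (reverse(6, 7)): [7, 1, 6, 4, 8, 0, 3, 2, 5]
After 9 (swap(1, 3)): [7, 4, 6, 1, 8, 0, 3, 2, 5]
After 10 (swap(1, 7)): [7, 2, 6, 1, 8, 0, 3, 4, 5]
After 11 (rotate_left(6, 8, k=1)): [7, 2, 6, 1, 8, 0, 4, 5, 3]

Answer: [7, 2, 6, 1, 8, 0, 4, 5, 3]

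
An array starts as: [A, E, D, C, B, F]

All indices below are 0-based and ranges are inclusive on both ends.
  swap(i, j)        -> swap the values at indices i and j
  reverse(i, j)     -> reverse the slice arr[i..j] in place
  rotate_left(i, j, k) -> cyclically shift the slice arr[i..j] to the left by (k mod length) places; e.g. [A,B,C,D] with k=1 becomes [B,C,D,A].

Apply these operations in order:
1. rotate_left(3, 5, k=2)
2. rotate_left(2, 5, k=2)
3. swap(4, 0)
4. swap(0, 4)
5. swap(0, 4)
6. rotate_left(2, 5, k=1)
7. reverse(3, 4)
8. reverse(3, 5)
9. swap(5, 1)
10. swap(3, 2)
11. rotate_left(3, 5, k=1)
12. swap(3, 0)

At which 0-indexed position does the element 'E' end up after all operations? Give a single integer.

Answer: 4

Derivation:
After 1 (rotate_left(3, 5, k=2)): [A, E, D, F, C, B]
After 2 (rotate_left(2, 5, k=2)): [A, E, C, B, D, F]
After 3 (swap(4, 0)): [D, E, C, B, A, F]
After 4 (swap(0, 4)): [A, E, C, B, D, F]
After 5 (swap(0, 4)): [D, E, C, B, A, F]
After 6 (rotate_left(2, 5, k=1)): [D, E, B, A, F, C]
After 7 (reverse(3, 4)): [D, E, B, F, A, C]
After 8 (reverse(3, 5)): [D, E, B, C, A, F]
After 9 (swap(5, 1)): [D, F, B, C, A, E]
After 10 (swap(3, 2)): [D, F, C, B, A, E]
After 11 (rotate_left(3, 5, k=1)): [D, F, C, A, E, B]
After 12 (swap(3, 0)): [A, F, C, D, E, B]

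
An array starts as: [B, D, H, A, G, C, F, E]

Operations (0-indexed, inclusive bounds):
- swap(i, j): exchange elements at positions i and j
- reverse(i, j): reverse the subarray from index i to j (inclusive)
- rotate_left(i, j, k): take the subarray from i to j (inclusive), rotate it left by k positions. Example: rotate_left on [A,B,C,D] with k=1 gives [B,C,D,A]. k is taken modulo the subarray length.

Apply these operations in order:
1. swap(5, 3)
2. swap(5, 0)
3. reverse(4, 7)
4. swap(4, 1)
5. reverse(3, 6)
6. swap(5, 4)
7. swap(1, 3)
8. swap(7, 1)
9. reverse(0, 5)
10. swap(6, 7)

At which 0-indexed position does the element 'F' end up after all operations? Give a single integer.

After 1 (swap(5, 3)): [B, D, H, C, G, A, F, E]
After 2 (swap(5, 0)): [A, D, H, C, G, B, F, E]
After 3 (reverse(4, 7)): [A, D, H, C, E, F, B, G]
After 4 (swap(4, 1)): [A, E, H, C, D, F, B, G]
After 5 (reverse(3, 6)): [A, E, H, B, F, D, C, G]
After 6 (swap(5, 4)): [A, E, H, B, D, F, C, G]
After 7 (swap(1, 3)): [A, B, H, E, D, F, C, G]
After 8 (swap(7, 1)): [A, G, H, E, D, F, C, B]
After 9 (reverse(0, 5)): [F, D, E, H, G, A, C, B]
After 10 (swap(6, 7)): [F, D, E, H, G, A, B, C]

Answer: 0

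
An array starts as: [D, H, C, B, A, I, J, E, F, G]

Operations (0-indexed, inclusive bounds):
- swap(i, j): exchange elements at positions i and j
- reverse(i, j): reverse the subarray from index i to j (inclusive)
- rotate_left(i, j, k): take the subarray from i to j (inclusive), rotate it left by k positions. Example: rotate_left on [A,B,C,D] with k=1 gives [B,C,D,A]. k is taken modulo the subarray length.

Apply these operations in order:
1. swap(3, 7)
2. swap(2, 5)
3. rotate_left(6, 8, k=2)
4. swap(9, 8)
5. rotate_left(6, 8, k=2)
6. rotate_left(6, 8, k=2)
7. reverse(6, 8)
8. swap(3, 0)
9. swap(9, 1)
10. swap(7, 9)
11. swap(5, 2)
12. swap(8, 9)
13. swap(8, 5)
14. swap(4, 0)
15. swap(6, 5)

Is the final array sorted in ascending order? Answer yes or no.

After 1 (swap(3, 7)): [D, H, C, E, A, I, J, B, F, G]
After 2 (swap(2, 5)): [D, H, I, E, A, C, J, B, F, G]
After 3 (rotate_left(6, 8, k=2)): [D, H, I, E, A, C, F, J, B, G]
After 4 (swap(9, 8)): [D, H, I, E, A, C, F, J, G, B]
After 5 (rotate_left(6, 8, k=2)): [D, H, I, E, A, C, G, F, J, B]
After 6 (rotate_left(6, 8, k=2)): [D, H, I, E, A, C, J, G, F, B]
After 7 (reverse(6, 8)): [D, H, I, E, A, C, F, G, J, B]
After 8 (swap(3, 0)): [E, H, I, D, A, C, F, G, J, B]
After 9 (swap(9, 1)): [E, B, I, D, A, C, F, G, J, H]
After 10 (swap(7, 9)): [E, B, I, D, A, C, F, H, J, G]
After 11 (swap(5, 2)): [E, B, C, D, A, I, F, H, J, G]
After 12 (swap(8, 9)): [E, B, C, D, A, I, F, H, G, J]
After 13 (swap(8, 5)): [E, B, C, D, A, G, F, H, I, J]
After 14 (swap(4, 0)): [A, B, C, D, E, G, F, H, I, J]
After 15 (swap(6, 5)): [A, B, C, D, E, F, G, H, I, J]

Answer: yes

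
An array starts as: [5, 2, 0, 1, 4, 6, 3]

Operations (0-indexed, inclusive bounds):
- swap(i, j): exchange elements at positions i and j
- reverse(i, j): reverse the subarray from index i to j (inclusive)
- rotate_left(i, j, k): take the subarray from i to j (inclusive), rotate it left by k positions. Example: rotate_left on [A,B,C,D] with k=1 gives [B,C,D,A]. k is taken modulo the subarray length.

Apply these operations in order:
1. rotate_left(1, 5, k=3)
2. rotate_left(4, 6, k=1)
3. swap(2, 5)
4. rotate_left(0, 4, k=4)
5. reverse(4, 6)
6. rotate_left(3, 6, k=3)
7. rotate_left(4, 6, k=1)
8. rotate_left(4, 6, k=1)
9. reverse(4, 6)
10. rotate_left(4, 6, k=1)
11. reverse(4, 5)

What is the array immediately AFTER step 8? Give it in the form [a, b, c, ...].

Answer: [1, 5, 4, 2, 6, 3, 0]

Derivation:
After 1 (rotate_left(1, 5, k=3)): [5, 4, 6, 2, 0, 1, 3]
After 2 (rotate_left(4, 6, k=1)): [5, 4, 6, 2, 1, 3, 0]
After 3 (swap(2, 5)): [5, 4, 3, 2, 1, 6, 0]
After 4 (rotate_left(0, 4, k=4)): [1, 5, 4, 3, 2, 6, 0]
After 5 (reverse(4, 6)): [1, 5, 4, 3, 0, 6, 2]
After 6 (rotate_left(3, 6, k=3)): [1, 5, 4, 2, 3, 0, 6]
After 7 (rotate_left(4, 6, k=1)): [1, 5, 4, 2, 0, 6, 3]
After 8 (rotate_left(4, 6, k=1)): [1, 5, 4, 2, 6, 3, 0]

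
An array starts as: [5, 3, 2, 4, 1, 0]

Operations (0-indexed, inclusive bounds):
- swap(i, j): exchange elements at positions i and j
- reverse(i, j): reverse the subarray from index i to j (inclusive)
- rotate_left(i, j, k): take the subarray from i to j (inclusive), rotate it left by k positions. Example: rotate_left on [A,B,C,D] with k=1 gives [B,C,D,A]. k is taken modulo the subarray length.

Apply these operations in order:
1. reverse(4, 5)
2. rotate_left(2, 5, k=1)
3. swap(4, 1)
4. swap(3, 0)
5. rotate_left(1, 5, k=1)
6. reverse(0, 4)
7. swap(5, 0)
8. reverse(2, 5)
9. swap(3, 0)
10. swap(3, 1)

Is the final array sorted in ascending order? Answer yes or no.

Answer: yes

Derivation:
After 1 (reverse(4, 5)): [5, 3, 2, 4, 0, 1]
After 2 (rotate_left(2, 5, k=1)): [5, 3, 4, 0, 1, 2]
After 3 (swap(4, 1)): [5, 1, 4, 0, 3, 2]
After 4 (swap(3, 0)): [0, 1, 4, 5, 3, 2]
After 5 (rotate_left(1, 5, k=1)): [0, 4, 5, 3, 2, 1]
After 6 (reverse(0, 4)): [2, 3, 5, 4, 0, 1]
After 7 (swap(5, 0)): [1, 3, 5, 4, 0, 2]
After 8 (reverse(2, 5)): [1, 3, 2, 0, 4, 5]
After 9 (swap(3, 0)): [0, 3, 2, 1, 4, 5]
After 10 (swap(3, 1)): [0, 1, 2, 3, 4, 5]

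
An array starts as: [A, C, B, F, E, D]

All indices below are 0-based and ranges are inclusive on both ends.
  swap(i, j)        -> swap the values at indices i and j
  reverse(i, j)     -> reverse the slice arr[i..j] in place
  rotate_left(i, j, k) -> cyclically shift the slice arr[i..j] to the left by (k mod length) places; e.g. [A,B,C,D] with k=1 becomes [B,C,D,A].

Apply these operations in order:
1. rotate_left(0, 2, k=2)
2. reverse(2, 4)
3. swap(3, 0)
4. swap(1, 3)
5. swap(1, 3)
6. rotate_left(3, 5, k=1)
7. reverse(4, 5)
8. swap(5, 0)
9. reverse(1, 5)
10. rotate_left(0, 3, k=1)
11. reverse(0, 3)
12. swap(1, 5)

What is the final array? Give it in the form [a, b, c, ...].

After 1 (rotate_left(0, 2, k=2)): [B, A, C, F, E, D]
After 2 (reverse(2, 4)): [B, A, E, F, C, D]
After 3 (swap(3, 0)): [F, A, E, B, C, D]
After 4 (swap(1, 3)): [F, B, E, A, C, D]
After 5 (swap(1, 3)): [F, A, E, B, C, D]
After 6 (rotate_left(3, 5, k=1)): [F, A, E, C, D, B]
After 7 (reverse(4, 5)): [F, A, E, C, B, D]
After 8 (swap(5, 0)): [D, A, E, C, B, F]
After 9 (reverse(1, 5)): [D, F, B, C, E, A]
After 10 (rotate_left(0, 3, k=1)): [F, B, C, D, E, A]
After 11 (reverse(0, 3)): [D, C, B, F, E, A]
After 12 (swap(1, 5)): [D, A, B, F, E, C]

Answer: [D, A, B, F, E, C]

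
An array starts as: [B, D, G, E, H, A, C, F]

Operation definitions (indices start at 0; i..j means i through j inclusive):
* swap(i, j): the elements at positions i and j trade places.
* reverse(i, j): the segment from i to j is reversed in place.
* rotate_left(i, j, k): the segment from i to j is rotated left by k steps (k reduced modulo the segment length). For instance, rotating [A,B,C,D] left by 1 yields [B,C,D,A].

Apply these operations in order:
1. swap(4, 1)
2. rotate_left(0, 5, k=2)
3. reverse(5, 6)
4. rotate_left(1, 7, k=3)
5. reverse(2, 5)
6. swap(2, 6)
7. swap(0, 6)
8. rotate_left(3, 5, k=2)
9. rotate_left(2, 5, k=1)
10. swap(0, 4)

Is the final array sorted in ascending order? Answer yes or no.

After 1 (swap(4, 1)): [B, H, G, E, D, A, C, F]
After 2 (rotate_left(0, 5, k=2)): [G, E, D, A, B, H, C, F]
After 3 (reverse(5, 6)): [G, E, D, A, B, C, H, F]
After 4 (rotate_left(1, 7, k=3)): [G, B, C, H, F, E, D, A]
After 5 (reverse(2, 5)): [G, B, E, F, H, C, D, A]
After 6 (swap(2, 6)): [G, B, D, F, H, C, E, A]
After 7 (swap(0, 6)): [E, B, D, F, H, C, G, A]
After 8 (rotate_left(3, 5, k=2)): [E, B, D, C, F, H, G, A]
After 9 (rotate_left(2, 5, k=1)): [E, B, C, F, H, D, G, A]
After 10 (swap(0, 4)): [H, B, C, F, E, D, G, A]

Answer: no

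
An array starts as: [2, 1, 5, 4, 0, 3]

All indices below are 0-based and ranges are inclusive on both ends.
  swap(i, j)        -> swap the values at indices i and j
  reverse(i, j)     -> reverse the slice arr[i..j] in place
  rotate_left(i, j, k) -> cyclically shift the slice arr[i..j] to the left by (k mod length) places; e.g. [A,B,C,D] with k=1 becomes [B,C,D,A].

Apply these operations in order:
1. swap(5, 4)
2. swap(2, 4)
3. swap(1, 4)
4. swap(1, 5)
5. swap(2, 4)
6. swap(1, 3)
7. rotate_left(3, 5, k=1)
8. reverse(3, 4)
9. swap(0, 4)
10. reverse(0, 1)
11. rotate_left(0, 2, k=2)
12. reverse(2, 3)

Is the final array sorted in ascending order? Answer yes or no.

After 1 (swap(5, 4)): [2, 1, 5, 4, 3, 0]
After 2 (swap(2, 4)): [2, 1, 3, 4, 5, 0]
After 3 (swap(1, 4)): [2, 5, 3, 4, 1, 0]
After 4 (swap(1, 5)): [2, 0, 3, 4, 1, 5]
After 5 (swap(2, 4)): [2, 0, 1, 4, 3, 5]
After 6 (swap(1, 3)): [2, 4, 1, 0, 3, 5]
After 7 (rotate_left(3, 5, k=1)): [2, 4, 1, 3, 5, 0]
After 8 (reverse(3, 4)): [2, 4, 1, 5, 3, 0]
After 9 (swap(0, 4)): [3, 4, 1, 5, 2, 0]
After 10 (reverse(0, 1)): [4, 3, 1, 5, 2, 0]
After 11 (rotate_left(0, 2, k=2)): [1, 4, 3, 5, 2, 0]
After 12 (reverse(2, 3)): [1, 4, 5, 3, 2, 0]

Answer: no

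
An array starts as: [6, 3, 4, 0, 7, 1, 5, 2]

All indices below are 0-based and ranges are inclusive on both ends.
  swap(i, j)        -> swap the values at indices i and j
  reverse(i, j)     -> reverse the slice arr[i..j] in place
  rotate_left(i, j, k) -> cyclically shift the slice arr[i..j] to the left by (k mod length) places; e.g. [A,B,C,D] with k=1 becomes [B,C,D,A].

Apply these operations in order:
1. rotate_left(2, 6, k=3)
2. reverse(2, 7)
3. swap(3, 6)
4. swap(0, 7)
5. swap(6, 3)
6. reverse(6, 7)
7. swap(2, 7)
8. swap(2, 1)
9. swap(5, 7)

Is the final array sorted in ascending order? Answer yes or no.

After 1 (rotate_left(2, 6, k=3)): [6, 3, 1, 5, 4, 0, 7, 2]
After 2 (reverse(2, 7)): [6, 3, 2, 7, 0, 4, 5, 1]
After 3 (swap(3, 6)): [6, 3, 2, 5, 0, 4, 7, 1]
After 4 (swap(0, 7)): [1, 3, 2, 5, 0, 4, 7, 6]
After 5 (swap(6, 3)): [1, 3, 2, 7, 0, 4, 5, 6]
After 6 (reverse(6, 7)): [1, 3, 2, 7, 0, 4, 6, 5]
After 7 (swap(2, 7)): [1, 3, 5, 7, 0, 4, 6, 2]
After 8 (swap(2, 1)): [1, 5, 3, 7, 0, 4, 6, 2]
After 9 (swap(5, 7)): [1, 5, 3, 7, 0, 2, 6, 4]

Answer: no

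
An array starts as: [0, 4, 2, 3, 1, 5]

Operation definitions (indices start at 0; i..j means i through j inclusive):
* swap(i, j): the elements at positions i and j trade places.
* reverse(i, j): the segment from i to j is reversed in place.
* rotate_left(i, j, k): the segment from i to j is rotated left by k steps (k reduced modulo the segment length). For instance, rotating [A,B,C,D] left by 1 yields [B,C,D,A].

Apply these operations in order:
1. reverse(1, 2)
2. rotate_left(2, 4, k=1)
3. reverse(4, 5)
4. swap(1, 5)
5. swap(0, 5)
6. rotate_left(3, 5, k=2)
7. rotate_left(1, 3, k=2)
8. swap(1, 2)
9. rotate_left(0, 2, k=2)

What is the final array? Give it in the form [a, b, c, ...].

Answer: [0, 2, 4, 3, 1, 5]

Derivation:
After 1 (reverse(1, 2)): [0, 2, 4, 3, 1, 5]
After 2 (rotate_left(2, 4, k=1)): [0, 2, 3, 1, 4, 5]
After 3 (reverse(4, 5)): [0, 2, 3, 1, 5, 4]
After 4 (swap(1, 5)): [0, 4, 3, 1, 5, 2]
After 5 (swap(0, 5)): [2, 4, 3, 1, 5, 0]
After 6 (rotate_left(3, 5, k=2)): [2, 4, 3, 0, 1, 5]
After 7 (rotate_left(1, 3, k=2)): [2, 0, 4, 3, 1, 5]
After 8 (swap(1, 2)): [2, 4, 0, 3, 1, 5]
After 9 (rotate_left(0, 2, k=2)): [0, 2, 4, 3, 1, 5]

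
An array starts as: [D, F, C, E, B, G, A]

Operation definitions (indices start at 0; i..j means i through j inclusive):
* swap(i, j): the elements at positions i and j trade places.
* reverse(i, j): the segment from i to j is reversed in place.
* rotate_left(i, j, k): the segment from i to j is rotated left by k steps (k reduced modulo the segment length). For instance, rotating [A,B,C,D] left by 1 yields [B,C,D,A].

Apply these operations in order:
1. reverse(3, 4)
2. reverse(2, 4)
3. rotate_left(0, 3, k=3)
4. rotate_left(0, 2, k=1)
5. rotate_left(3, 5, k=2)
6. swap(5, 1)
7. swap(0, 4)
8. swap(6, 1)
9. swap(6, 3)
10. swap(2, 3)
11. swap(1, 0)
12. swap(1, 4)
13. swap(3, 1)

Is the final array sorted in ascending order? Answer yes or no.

After 1 (reverse(3, 4)): [D, F, C, B, E, G, A]
After 2 (reverse(2, 4)): [D, F, E, B, C, G, A]
After 3 (rotate_left(0, 3, k=3)): [B, D, F, E, C, G, A]
After 4 (rotate_left(0, 2, k=1)): [D, F, B, E, C, G, A]
After 5 (rotate_left(3, 5, k=2)): [D, F, B, G, E, C, A]
After 6 (swap(5, 1)): [D, C, B, G, E, F, A]
After 7 (swap(0, 4)): [E, C, B, G, D, F, A]
After 8 (swap(6, 1)): [E, A, B, G, D, F, C]
After 9 (swap(6, 3)): [E, A, B, C, D, F, G]
After 10 (swap(2, 3)): [E, A, C, B, D, F, G]
After 11 (swap(1, 0)): [A, E, C, B, D, F, G]
After 12 (swap(1, 4)): [A, D, C, B, E, F, G]
After 13 (swap(3, 1)): [A, B, C, D, E, F, G]

Answer: yes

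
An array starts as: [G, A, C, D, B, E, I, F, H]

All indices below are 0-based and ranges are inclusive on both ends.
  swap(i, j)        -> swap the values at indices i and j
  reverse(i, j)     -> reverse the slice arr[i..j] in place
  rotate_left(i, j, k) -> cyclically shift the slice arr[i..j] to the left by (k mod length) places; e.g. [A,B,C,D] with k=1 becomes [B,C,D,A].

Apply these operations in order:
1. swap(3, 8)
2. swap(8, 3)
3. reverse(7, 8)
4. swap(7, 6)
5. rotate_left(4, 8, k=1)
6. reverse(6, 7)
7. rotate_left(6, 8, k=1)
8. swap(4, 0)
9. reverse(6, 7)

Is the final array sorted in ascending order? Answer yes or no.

Answer: no

Derivation:
After 1 (swap(3, 8)): [G, A, C, H, B, E, I, F, D]
After 2 (swap(8, 3)): [G, A, C, D, B, E, I, F, H]
After 3 (reverse(7, 8)): [G, A, C, D, B, E, I, H, F]
After 4 (swap(7, 6)): [G, A, C, D, B, E, H, I, F]
After 5 (rotate_left(4, 8, k=1)): [G, A, C, D, E, H, I, F, B]
After 6 (reverse(6, 7)): [G, A, C, D, E, H, F, I, B]
After 7 (rotate_left(6, 8, k=1)): [G, A, C, D, E, H, I, B, F]
After 8 (swap(4, 0)): [E, A, C, D, G, H, I, B, F]
After 9 (reverse(6, 7)): [E, A, C, D, G, H, B, I, F]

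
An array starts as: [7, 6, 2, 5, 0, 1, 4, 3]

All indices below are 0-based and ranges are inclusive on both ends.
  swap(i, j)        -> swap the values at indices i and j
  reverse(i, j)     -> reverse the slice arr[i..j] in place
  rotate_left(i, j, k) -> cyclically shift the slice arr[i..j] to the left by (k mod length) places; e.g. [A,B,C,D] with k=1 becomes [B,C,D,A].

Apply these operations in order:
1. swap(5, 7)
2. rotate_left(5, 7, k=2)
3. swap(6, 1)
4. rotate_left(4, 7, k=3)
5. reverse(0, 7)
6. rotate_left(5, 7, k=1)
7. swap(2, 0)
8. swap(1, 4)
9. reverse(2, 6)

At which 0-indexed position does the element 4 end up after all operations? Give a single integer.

After 1 (swap(5, 7)): [7, 6, 2, 5, 0, 3, 4, 1]
After 2 (rotate_left(5, 7, k=2)): [7, 6, 2, 5, 0, 1, 3, 4]
After 3 (swap(6, 1)): [7, 3, 2, 5, 0, 1, 6, 4]
After 4 (rotate_left(4, 7, k=3)): [7, 3, 2, 5, 4, 0, 1, 6]
After 5 (reverse(0, 7)): [6, 1, 0, 4, 5, 2, 3, 7]
After 6 (rotate_left(5, 7, k=1)): [6, 1, 0, 4, 5, 3, 7, 2]
After 7 (swap(2, 0)): [0, 1, 6, 4, 5, 3, 7, 2]
After 8 (swap(1, 4)): [0, 5, 6, 4, 1, 3, 7, 2]
After 9 (reverse(2, 6)): [0, 5, 7, 3, 1, 4, 6, 2]

Answer: 5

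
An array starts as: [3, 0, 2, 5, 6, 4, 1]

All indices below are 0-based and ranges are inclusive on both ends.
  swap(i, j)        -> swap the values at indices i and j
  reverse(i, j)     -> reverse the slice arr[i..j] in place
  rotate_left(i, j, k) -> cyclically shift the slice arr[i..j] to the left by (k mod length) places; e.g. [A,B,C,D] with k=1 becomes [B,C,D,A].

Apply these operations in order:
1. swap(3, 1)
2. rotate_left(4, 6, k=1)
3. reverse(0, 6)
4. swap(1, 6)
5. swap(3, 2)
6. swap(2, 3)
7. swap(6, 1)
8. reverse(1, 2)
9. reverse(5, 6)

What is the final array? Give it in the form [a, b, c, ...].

Answer: [6, 4, 1, 0, 2, 3, 5]

Derivation:
After 1 (swap(3, 1)): [3, 5, 2, 0, 6, 4, 1]
After 2 (rotate_left(4, 6, k=1)): [3, 5, 2, 0, 4, 1, 6]
After 3 (reverse(0, 6)): [6, 1, 4, 0, 2, 5, 3]
After 4 (swap(1, 6)): [6, 3, 4, 0, 2, 5, 1]
After 5 (swap(3, 2)): [6, 3, 0, 4, 2, 5, 1]
After 6 (swap(2, 3)): [6, 3, 4, 0, 2, 5, 1]
After 7 (swap(6, 1)): [6, 1, 4, 0, 2, 5, 3]
After 8 (reverse(1, 2)): [6, 4, 1, 0, 2, 5, 3]
After 9 (reverse(5, 6)): [6, 4, 1, 0, 2, 3, 5]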